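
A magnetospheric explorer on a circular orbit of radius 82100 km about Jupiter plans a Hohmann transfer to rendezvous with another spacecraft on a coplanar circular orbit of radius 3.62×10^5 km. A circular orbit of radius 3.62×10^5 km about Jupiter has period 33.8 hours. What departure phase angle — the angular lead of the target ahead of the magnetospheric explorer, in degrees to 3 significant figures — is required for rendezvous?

φ = 93.5°

From Kepler's third law T² = 4π²r³/μ at r = 3.62×10^5 km, T = 33.8 hours = 33.8 × 3600 s = 1.2168×10^5 s: μ = 4π²r³/T² = 1.26487×10^8 km³/s².
The Hohmann ellipse has a_t = (r₁ + r₂)/2 = 2.2205×10^5 km.
The half-period of the transfer ellipse is t = π√(a_t³/μ) = 29228.2 s.
The target's mean motion on its circular orbit is ω₂ = √(μ/r₂³) = 5.16370×10^-5 rad/s.
Angle swept by the target during transfer: ω₂·t = 1.50926 rad = 86.47°.
Arrival is 180° from departure on the ellipse, so φ = 180° − 86.47° = 93.5°.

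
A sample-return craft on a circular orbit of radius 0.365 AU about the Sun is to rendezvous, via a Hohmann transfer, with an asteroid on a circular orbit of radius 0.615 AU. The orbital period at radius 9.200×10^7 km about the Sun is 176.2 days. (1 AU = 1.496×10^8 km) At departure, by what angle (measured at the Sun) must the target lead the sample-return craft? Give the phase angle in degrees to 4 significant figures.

From Kepler's third law T² = 4π²r³/μ at r = 9.200×10^7 km, T = 176.2 days = 176.2 × 86400 s = 1.522368×10^7 s: μ = 4π²r³/T² = 1.32643×10^11 km³/s².
In km: r₁ = 0.365 × 1.496×10^8 = 5.4604×10^7 km; r₂ = 0.615 × 1.496×10^8 = 9.2004×10^7 km.
Transfer-ellipse semi-major axis a_t = (r₁ + r₂)/2 = (5.4604×10^7 + 9.2004×10^7)/2 = 7.3304×10^7 km.
The half-period of the transfer ellipse is t = π√(a_t³/μ) = 5.413765×10^6 s.
Target angular speed ω₂ = √(μ/r₂³) = 4.126976×10^-7 rad/s.
Angle swept by the target during transfer: ω₂·t = 2.2342 rad = 128.01°.
Arrival is 180° from departure on the ellipse, so φ = 180° − 128.01° = 51.99°.

φ = 51.99°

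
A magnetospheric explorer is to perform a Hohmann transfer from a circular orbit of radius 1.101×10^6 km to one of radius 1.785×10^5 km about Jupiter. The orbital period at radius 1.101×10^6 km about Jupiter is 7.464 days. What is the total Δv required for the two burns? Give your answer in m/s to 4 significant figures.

Δv = 13370 m/s

From Kepler's third law T² = 4π²r³/μ at r = 1.101×10^6 km, T = 7.464 days = 7.464 × 86400 s = 6.448896×10^5 s: μ = 4π²r³/T² = 1.26693×10^8 km³/s².
Semi-major axis of the transfer orbit: a_t = (1.101×10^6 + 1.785×10^5)/2 = 6.3975×10^5 km.
Circular speed at r₁: v₁ = √(μ/r₁) = √(1.26693×10^8/1.101×10^6) = 10.727 km/s.
Transfer-orbit speed at r₁ (vis-viva equation): v_a = √[μ(2/r₁ − 1/a_t)] = 5.6663 km/s.
First burn Δv₁ = |v_a − v₁| = 5.061 km/s.
At r₂, v₂ = √(μ/r₂) = 26.6414 km/s.
Transfer-orbit speed at r₂: v_p = √[μ(2/r₂ − 1/a_t)] = 34.9498 km/s.
Second burn Δv₂ = |v₂ − v_p| = 8.308 km/s.
Δv = Δv₁ + Δv₂ = 5.061 + 8.308 = 13.37 km/s.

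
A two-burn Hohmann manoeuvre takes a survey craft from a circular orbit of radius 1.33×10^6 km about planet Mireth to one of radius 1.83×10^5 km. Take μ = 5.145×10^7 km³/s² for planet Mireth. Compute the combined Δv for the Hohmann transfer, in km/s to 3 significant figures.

Δv = 8.63 km/s

The Hohmann ellipse has a_t = (r₁ + r₂)/2 = 7.565×10^5 km.
Circular speed at r₁: v₁ = √(μ/r₁) = √(5.145×10^7/1.330×10^6) = 6.220 km/s.
Transfer-orbit speed at r₁ (vis-viva equation): v_a = √[μ(2/r₁ − 1/a_t)] = 3.059 km/s.
First burn Δv₁ = |v_a − v₁| = 3.161 km/s.
Circular speed at r₂: v₂ = √(μ/r₂) = 16.7675 km/s.
Transfer-orbit speed at r₂: v_p = √[μ(2/r₂ − 1/a_t)] = 22.2325 km/s.
Second burn Δv₂ = |v₂ − v_p| = 5.465 km/s.
Δv = Δv₁ + Δv₂ = 3.161 + 5.465 = 8.626 km/s.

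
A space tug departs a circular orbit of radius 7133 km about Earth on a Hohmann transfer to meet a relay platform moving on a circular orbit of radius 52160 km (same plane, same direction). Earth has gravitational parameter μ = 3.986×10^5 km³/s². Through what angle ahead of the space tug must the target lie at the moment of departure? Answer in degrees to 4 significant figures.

φ = 102.9°

The Hohmann ellipse has a_t = (r₁ + r₂)/2 = 29646.5 km.
Transfer time t = π√(a_t³/μ) = 25400 s.
The target's mean motion on its circular orbit is ω₂ = √(μ/r₂³) = 5.300×10^-5 rad/s.
Angle swept by the target during transfer: ω₂·t = 1.3462 rad = 77.13°.
The space tug traverses 180° on the transfer ellipse, so the target must lead by 180° − 77.13° = 102.9°.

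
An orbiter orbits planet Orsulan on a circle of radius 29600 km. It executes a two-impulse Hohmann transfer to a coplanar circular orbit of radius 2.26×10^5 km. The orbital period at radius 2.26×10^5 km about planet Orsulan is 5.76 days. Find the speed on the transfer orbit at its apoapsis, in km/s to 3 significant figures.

v = 1.37 km/s

From Kepler's third law T² = 4π²r³/μ at r = 2.26×10^5 km, T = 5.76 days = 5.76 × 86400 s = 4.97664×10^5 s: μ = 4π²r³/T² = 1.83998×10^6 km³/s².
The Hohmann ellipse has a_t = (r₁ + r₂)/2 = 1.278×10^5 km.
At apoapsis, r = 2.260×10^5 km.
Vis-viva: v = √[μ(2/r − 1/a_t)] = √[1.83998×10^6 × (2/2.260×10^5 − 1/1.278×10^5)] = 1.373 km/s.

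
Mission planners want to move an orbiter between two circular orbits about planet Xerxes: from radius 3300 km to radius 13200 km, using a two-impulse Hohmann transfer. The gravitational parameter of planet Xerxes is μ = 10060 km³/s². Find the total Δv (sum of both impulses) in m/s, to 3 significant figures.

Δv = 783 m/s

The Hohmann ellipse has a_t = (r₁ + r₂)/2 = 8250 km.
At r₁ the circular-orbit speed is v₁ = √(μ/r₁) = 1.7460 km/s.
Transfer-orbit speed at r₁ (vis-viva): v_p = √[μ(2/r₁ − 1/a_t)] = 2.2085 km/s.
First burn Δv₁ = |v_p − v₁| = 0.4625 km/s.
At r₂, v₂ = √(μ/r₂) = 0.8730 km/s.
Transfer-orbit speed at r₂: v_a = √[μ(2/r₂ − 1/a_t)] = 0.5521 km/s.
Second burn Δv₂ = |v₂ − v_a| = 0.3209 km/s.
Δv = Δv₁ + Δv₂ = 0.4625 + 0.3209 = 0.7834 km/s.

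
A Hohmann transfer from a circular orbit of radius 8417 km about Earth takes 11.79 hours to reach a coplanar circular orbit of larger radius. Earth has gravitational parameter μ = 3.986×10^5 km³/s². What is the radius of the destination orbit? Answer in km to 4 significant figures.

r₂ = 75080 km

Transfer time t = 11.79 hours = 42444 s, and t = π√(a_t³/μ).
So a_t = (μ t²/π²)^(1/3) = (3.986×10^5 × (42444)² / π²)^(1/3) = 41747 km.
Since a_t = (r₁ + r₂)/2, r₂ = 2a_t − r₁ = 2×41747 − 8417 = 75077 km.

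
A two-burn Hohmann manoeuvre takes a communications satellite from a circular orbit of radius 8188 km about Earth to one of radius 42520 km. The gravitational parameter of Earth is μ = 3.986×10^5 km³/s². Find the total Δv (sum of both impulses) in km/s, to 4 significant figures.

Transfer-ellipse semi-major axis a_t = (r₁ + r₂)/2 = (8188 + 42520)/2 = 25354 km.
Circular speed at r₁: v₁ = √(μ/r₁) = √(3.986×10^5/8188) = 6.9772 km/s.
Transfer-orbit speed at r₁ (vis-viva equation): v_p = √[μ(2/r₁ − 1/a_t)] = 9.0355 km/s.
First burn Δv₁ = |v_p − v₁| = 2.058 km/s.
At r₂, v₂ = √(μ/r₂) = 3.062 km/s.
Transfer-orbit speed at r₂: v_a = √[μ(2/r₂ − 1/a_t)] = 1.740 km/s.
Second burn Δv₂ = |v₂ − v_a| = 1.322 km/s.
Total Δv = Δv₁ + Δv₂ = 3.380 km/s.

Δv = 3.380 km/s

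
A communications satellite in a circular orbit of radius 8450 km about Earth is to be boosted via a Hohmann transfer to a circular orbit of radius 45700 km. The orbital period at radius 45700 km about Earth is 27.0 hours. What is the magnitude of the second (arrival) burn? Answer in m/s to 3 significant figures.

From Kepler's third law T² = 4π²r³/μ at r = 45700 km, T = 27.0 hours = 27.0 × 3600 s = 97200 s: μ = 4π²r³/T² = 3.98819×10^5 km³/s².
The Hohmann ellipse has a_t = (r₁ + r₂)/2 = 27075 km.
On the circular orbit at r = 45700 km, v_c = √(μ/r) = 2.954 km/s.
Transfer-orbit speed at the same r (vis-viva, a = a_t): v_t = √[μ(2/r − 1/a_t)] = 1.650 km/s.
Δv₂ = |v_t − v_c| = |1.650 − 2.954| = 1.304 km/s.

Δv₂ = 1300 m/s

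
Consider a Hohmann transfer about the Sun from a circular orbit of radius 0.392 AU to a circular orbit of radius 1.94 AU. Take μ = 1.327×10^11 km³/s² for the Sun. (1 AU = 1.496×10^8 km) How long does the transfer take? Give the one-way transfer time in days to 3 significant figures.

t = 230 days

In km: r₁ = 0.392 × 1.496×10^8 = 5.86432×10^7 km; r₂ = 1.94 × 1.496×10^8 = 2.90224×10^8 km.
Semi-major axis of the transfer orbit: a_t = (5.86432×10^7 + 2.90224×10^8)/2 = 1.744336×10^8 km.
Transfer time t = π√(a_t³/μ) = π√((1.744336×10^8)³ / 1.327×10^11) = 1.987×10^7 s.
Converting: 1.987×10^7 s ÷ 86400 s/day = 230 days.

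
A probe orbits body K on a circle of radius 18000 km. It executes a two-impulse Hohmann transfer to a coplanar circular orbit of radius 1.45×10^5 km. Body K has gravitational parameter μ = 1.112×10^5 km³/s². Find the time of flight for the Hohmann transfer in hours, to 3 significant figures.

Transfer-ellipse semi-major axis a_t = (r₁ + r₂)/2 = (18000 + 1.450×10^5)/2 = 81500 km.
Half the transfer-orbit period gives t = π√(a_t³/μ) = 2.192×10^5 s.
Converting: 2.192×10^5 s ÷ 3600 s/hour = 60.9 hours.

t = 60.9 hours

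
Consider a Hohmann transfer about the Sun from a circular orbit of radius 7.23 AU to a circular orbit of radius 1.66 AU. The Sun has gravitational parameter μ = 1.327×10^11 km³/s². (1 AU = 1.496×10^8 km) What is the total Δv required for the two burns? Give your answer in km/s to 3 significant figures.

In km: r₁ = 7.23 × 1.496×10^8 = 1.081608×10^9 km; r₂ = 1.66 × 1.496×10^8 = 2.48336×10^8 km.
The Hohmann ellipse has a_t = (r₁ + r₂)/2 = 6.64972×10^8 km.
At r₁ the circular-orbit speed is v₁ = √(μ/r₁) = 11.07645 km/s.
On the transfer ellipse at r₁, v² = μ(2/r − 1/a) gives v_a = √[μ(2/r₁ − 1/a_t)] = 6.768909 km/s.
First burn Δv₁ = |v_a − v₁| = 4.308 km/s.
At r₂, v₂ = √(μ/r₂) = 23.116 km/s.
Transfer-orbit speed at r₂: v_p = √[μ(2/r₂ − 1/a_t)] = 29.481 km/s.
Second burn Δv₂ = |v₂ − v_p| = 6.365 km/s.
Δv = Δv₁ + Δv₂ = 4.308 + 6.365 = 10.67 km/s.

Δv = 10.7 km/s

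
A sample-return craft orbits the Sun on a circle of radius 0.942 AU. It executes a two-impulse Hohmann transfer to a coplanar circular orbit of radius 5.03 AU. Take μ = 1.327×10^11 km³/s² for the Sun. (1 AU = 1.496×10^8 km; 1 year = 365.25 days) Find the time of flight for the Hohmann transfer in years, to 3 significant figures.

t = 2.58 years

In km: r₁ = 0.942 × 1.496×10^8 = 1.409232×10^8 km; r₂ = 5.03 × 1.496×10^8 = 7.52488×10^8 km.
Semi-major axis of the transfer orbit: a_t = (1.409232×10^8 + 7.52488×10^8)/2 = 4.467056×10^8 km.
Transfer time t = π√(a_t³/μ) = π√((4.467056×10^8)³ / 1.327×10^11) = 8.142×10^7 s.
Converting: 8.142×10^7 s ÷ 3.15576×10^7 s/year (365.25 × 86400) = 2.58 years.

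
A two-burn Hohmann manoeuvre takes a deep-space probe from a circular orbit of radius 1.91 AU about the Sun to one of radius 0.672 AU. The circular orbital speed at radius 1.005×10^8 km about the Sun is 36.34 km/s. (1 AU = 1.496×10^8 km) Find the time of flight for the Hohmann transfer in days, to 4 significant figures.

t = 267.9 days

From the circular-orbit relation v² = μ/r at r = 1.005×10^8 km: μ = v²r = (36.34)² × 1.005×10^8 = 1.32720×10^11 km³/s².
In km: r₁ = 1.91 × 1.496×10^8 = 2.85736×10^8 km; r₂ = 0.672 × 1.496×10^8 = 1.005312×10^8 km.
The Hohmann ellipse has a_t = (r₁ + r₂)/2 = 1.931336×10^8 km.
Half the transfer-orbit period gives t = π√(a_t³/μ) = 2.315×10^7 s.
Converting: 2.315×10^7 s ÷ 86400 s/day = 267.9 days.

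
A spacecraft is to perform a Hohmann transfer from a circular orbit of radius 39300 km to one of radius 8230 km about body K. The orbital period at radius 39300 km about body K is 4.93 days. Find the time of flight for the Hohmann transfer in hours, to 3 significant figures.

t = 27.8 hours

From Kepler's third law T² = 4π²r³/μ at r = 39300 km, T = 4.93 days = 4.93 × 86400 s = 4.25952×10^5 s: μ = 4π²r³/T² = 13207.4 km³/s².
Semi-major axis of the transfer orbit: a_t = (39300 + 8230)/2 = 23765 km.
Transfer time t = π√(a_t³/μ) = π√((23765)³ / 13207.4) = 1.001×10^5 s.
Converting: 1.001×10^5 s ÷ 3600 s/hour = 27.8 hours.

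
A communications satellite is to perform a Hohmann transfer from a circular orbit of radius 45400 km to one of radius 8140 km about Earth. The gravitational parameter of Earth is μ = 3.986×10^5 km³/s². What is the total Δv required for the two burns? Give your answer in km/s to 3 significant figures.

Semi-major axis of the transfer orbit: a_t = (45400 + 8140)/2 = 26770 km.
At r₁ the circular-orbit speed is v₁ = √(μ/r₁) = 2.963 km/s.
Transfer-orbit speed at r₁ (vis-viva equation): v_a = √[μ(2/r₁ − 1/a_t)] = 1.634 km/s.
First burn Δv₁ = |v_a − v₁| = 1.329 km/s.
At r₂, v₂ = √(μ/r₂) = 6.998 km/s.
Transfer-orbit speed at r₂: v_p = √[μ(2/r₂ − 1/a_t)] = 9.113 km/s.
Second burn Δv₂ = |v₂ − v_p| = 2.115 km/s.
Δv = Δv₁ + Δv₂ = 1.329 + 2.115 = 3.444 km/s.

Δv = 3.44 km/s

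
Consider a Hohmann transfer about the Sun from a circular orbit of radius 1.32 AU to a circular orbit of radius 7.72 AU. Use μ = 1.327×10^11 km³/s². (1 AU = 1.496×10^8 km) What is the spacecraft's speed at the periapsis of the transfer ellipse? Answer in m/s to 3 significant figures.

v = 33900 m/s

In km: r₁ = 1.32 × 1.496×10^8 = 1.97472×10^8 km; r₂ = 7.72 × 1.496×10^8 = 1.154912×10^9 km.
Semi-major axis of the transfer orbit: a_t = (1.97472×10^8 + 1.154912×10^9)/2 = 6.76192×10^8 km.
At periapsis, r = 1.97472×10^8 km.
From the vis-viva equation, v = √[μ(2/r − 1/a_t)] = 33.88 km/s.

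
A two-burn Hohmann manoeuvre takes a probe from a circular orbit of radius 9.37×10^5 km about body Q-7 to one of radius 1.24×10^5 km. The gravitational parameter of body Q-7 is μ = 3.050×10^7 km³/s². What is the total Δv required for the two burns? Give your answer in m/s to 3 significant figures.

Δv = 8110 m/s

The Hohmann ellipse has a_t = (r₁ + r₂)/2 = 5.305×10^5 km.
Circular speed at r₁: v₁ = √(μ/r₁) = √(3.050×10^7/9.370×10^5) = 5.705 km/s.
On the transfer ellipse at r₁, vis-viva gives v_a = √[μ(2/r₁ − 1/a_t)] = 2.758 km/s.
First burn Δv₁ = |v_a − v₁| = 2.947 km/s.
At r₂, v₂ = √(μ/r₂) = 15.68 km/s.
Transfer-orbit speed at r₂: v_p = √[μ(2/r₂ − 1/a_t)] = 20.84 km/s.
Second burn Δv₂ = |v₂ − v_p| = 5.160 km/s.
Δv = Δv₁ + Δv₂ = 2.947 + 5.160 = 8.107 km/s.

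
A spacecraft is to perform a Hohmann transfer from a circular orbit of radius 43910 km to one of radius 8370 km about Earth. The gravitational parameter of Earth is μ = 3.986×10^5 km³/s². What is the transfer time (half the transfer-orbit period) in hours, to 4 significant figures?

Transfer-ellipse semi-major axis a_t = (r₁ + r₂)/2 = (43910 + 8370)/2 = 26140 km.
Transfer time t = π√(a_t³/μ) = π√((26140)³ / 3.986×10^5) = 21030 s.
Converting: 21030 s ÷ 3600 s/hour = 5.842 hours.

t = 5.842 hours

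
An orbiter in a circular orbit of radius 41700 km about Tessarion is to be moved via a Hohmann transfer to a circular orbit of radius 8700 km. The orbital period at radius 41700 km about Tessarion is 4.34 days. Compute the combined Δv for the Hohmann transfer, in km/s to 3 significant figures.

From Kepler's third law T² = 4π²r³/μ at r = 41700 km, T = 4.34 days = 4.34 × 86400 s = 3.74976×10^5 s: μ = 4π²r³/T² = 20359.2 km³/s².
The Hohmann ellipse has a_t = (r₁ + r₂)/2 = 25200 km.
At r₁ the circular-orbit speed is v₁ = √(μ/r₁) = 0.69873 km/s.
Transfer-orbit speed at r₁ (vis-viva equation): v_a = √[μ(2/r₁ − 1/a_t)] = 0.41056 km/s.
First burn Δv₁ = |v_a − v₁| = 0.2882 km/s.
Circular speed at r₂: v₂ = √(μ/r₂) = 1.52975 km/s.
Transfer-orbit speed at r₂: v_p = √[μ(2/r₂ − 1/a_t)] = 1.96783 km/s.
Second burn Δv₂ = |v₂ − v_p| = 0.4381 km/s.
Δv = Δv₁ + Δv₂ = 0.2882 + 0.4381 = 0.7263 km/s.

Δv = 0.726 km/s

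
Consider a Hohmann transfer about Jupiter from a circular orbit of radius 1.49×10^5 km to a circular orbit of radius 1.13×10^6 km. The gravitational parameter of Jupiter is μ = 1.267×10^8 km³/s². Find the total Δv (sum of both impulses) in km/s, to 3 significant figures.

Δv = 15.1 km/s

Transfer-ellipse semi-major axis a_t = (r₁ + r₂)/2 = (1.490×10^5 + 1.130×10^6)/2 = 6.395×10^5 km.
Circular speed at r₁: v₁ = √(μ/r₁) = √(1.267×10^8/1.490×10^5) = 29.161 km/s.
Transfer-orbit speed at r₁ (v² = μ(2/r − 1/a)): v_p = √[μ(2/r₁ − 1/a_t)] = 38.763 km/s.
First burn Δv₁ = |v_p − v₁| = 9.602 km/s.
At r₂, v₂ = √(μ/r₂) = 10.589 km/s.
Transfer-orbit speed at r₂: v_a = √[μ(2/r₂ − 1/a_t)] = 5.1112 km/s.
Second burn Δv₂ = |v₂ − v_a| = 5.478 km/s.
Total Δv = Δv₁ + Δv₂ = 15.08 km/s.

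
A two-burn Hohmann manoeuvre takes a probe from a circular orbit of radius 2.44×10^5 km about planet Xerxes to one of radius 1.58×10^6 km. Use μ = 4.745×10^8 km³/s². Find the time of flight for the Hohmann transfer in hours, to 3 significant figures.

t = 34.9 hours

The Hohmann ellipse has a_t = (r₁ + r₂)/2 = 9.120×10^5 km.
By Kepler's third law the transfer-orbit period is T = 2π√(a_t³/μ), so t = T/2 = 1.256×10^5 s.
Converting: 1.256×10^5 s ÷ 3600 s/hour = 34.9 hours.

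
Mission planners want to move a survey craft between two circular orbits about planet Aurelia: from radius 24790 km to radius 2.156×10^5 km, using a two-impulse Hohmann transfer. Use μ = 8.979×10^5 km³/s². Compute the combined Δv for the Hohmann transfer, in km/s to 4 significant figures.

Δv = 3.156 km/s

Semi-major axis of the transfer orbit: a_t = (24790 + 2.156×10^5)/2 = 1.20195×10^5 km.
At r₁ the circular-orbit speed is v₁ = √(μ/r₁) = 6.018 km/s.
On the transfer ellipse at r₁, v² = μ(2/r − 1/a) gives v_p = √[μ(2/r₁ − 1/a_t)] = 8.060 km/s.
First burn Δv₁ = |v_p − v₁| = 2.042 km/s.
Circular speed at r₂: v₂ = √(μ/r₂) = 2.041 km/s.
Transfer-orbit speed at r₂: v_a = √[μ(2/r₂ − 1/a_t)] = 0.9268 km/s.
Second burn Δv₂ = |v₂ − v_a| = 1.114 km/s.
Δv = Δv₁ + Δv₂ = 2.042 + 1.114 = 3.156 km/s.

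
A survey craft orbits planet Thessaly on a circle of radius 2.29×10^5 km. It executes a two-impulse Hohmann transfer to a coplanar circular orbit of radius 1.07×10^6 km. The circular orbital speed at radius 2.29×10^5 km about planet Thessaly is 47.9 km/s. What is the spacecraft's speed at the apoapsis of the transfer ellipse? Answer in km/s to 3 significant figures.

v = 13.2 km/s

From the circular-orbit relation v² = μ/r at r = 2.29×10^5 km: μ = v²r = (47.9)² × 2.29×10^5 = 5.25420×10^8 km³/s².
The Hohmann ellipse has a_t = (r₁ + r₂)/2 = 6.495×10^5 km.
The apoapsis of the transfer ellipse is at r = 1.070×10^6 km.
Applying v² = μ(2/r − 1/a_t): v = 13.16 km/s.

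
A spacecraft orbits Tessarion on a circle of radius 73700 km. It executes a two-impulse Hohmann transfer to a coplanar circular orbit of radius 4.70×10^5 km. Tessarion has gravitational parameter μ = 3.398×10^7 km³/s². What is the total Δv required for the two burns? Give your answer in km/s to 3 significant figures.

Transfer-ellipse semi-major axis a_t = (r₁ + r₂)/2 = (73700 + 4.700×10^5)/2 = 2.7185×10^5 km.
Circular speed at r₁: v₁ = √(μ/r₁) = √(3.398×10^7/73700) = 21.472 km/s.
Transfer-orbit speed at r₁ (v² = μ(2/r − 1/a)): v_p = √[μ(2/r₁ − 1/a_t)] = 28.233 km/s.
First burn Δv₁ = |v_p − v₁| = 6.761 km/s.
Circular speed at r₂: v₂ = √(μ/r₂) = 8.503 km/s.
Transfer-orbit speed at r₂: v_a = √[μ(2/r₂ − 1/a_t)] = 4.427 km/s.
Second burn Δv₂ = |v₂ − v_a| = 4.076 km/s.
Total Δv = Δv₁ + Δv₂ = 10.84 km/s.

Δv = 10.8 km/s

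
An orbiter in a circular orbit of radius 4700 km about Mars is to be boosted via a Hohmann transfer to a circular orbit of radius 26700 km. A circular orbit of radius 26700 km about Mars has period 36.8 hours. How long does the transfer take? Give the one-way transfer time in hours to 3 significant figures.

From Kepler's third law T² = 4π²r³/μ at r = 26700 km, T = 36.8 hours = 36.8 × 3600 s = 1.3248×10^5 s: μ = 4π²r³/T² = 42814.7 km³/s².
Semi-major axis of the transfer orbit: a_t = (4700 + 26700)/2 = 15700 km.
Transfer time t = π√(a_t³/μ) = π√((15700)³ / 42814.7) = 29870 s.
Converting: 29870 s ÷ 3600 s/hour = 8.30 hours.

t = 8.30 hours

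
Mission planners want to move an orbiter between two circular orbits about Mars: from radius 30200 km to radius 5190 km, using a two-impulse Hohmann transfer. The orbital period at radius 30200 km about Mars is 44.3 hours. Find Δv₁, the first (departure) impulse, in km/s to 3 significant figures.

Δv₁ = 0.545 km/s

From Kepler's third law T² = 4π²r³/μ at r = 30200 km, T = 44.3 hours = 44.3 × 3600 s = 1.5948×10^5 s: μ = 4π²r³/T² = 42753.1 km³/s².
Transfer-ellipse semi-major axis a_t = (r₁ + r₂)/2 = (30200 + 5190)/2 = 17695 km.
Circular speed at r = 30200 km: v_c = √(μ/r) = 1.1898 km/s.
Transfer-orbit speed at the same r (vis-viva, a = a_t): v_t = √[μ(2/r − 1/a_t)] = 0.64438 km/s.
Δv₁ = |v_t − v_c| = |0.64438 − 1.1898| = 0.5454 km/s.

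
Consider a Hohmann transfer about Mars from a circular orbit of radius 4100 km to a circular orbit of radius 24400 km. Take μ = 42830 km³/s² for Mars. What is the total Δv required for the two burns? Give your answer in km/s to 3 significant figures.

Δv = 1.61 km/s

The Hohmann ellipse has a_t = (r₁ + r₂)/2 = 14250 km.
Circular speed at r₁: v₁ = √(μ/r₁) = √(42830/4100) = 3.2321 km/s.
Transfer-orbit speed at r₁ (vis-viva): v_p = √[μ(2/r₁ − 1/a_t)] = 4.2293 km/s.
First burn Δv₁ = |v_p − v₁| = 0.9972 km/s.
At r₂, v₂ = √(μ/r₂) = 1.3249 km/s.
Transfer-orbit speed at r₂: v_a = √[μ(2/r₂ − 1/a_t)] = 0.71066 km/s.
Second burn Δv₂ = |v₂ − v_a| = 0.6142 km/s.
Total Δv = Δv₁ + Δv₂ = 1.611 km/s.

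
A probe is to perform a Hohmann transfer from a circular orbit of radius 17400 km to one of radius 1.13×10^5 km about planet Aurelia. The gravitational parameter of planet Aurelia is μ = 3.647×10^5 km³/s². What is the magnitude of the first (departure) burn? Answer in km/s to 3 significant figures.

Δv₁ = 1.45 km/s

Semi-major axis of the transfer orbit: a_t = (17400 + 1.130×10^5)/2 = 65200 km.
On the circular orbit at r = 17400 km, v_c = √(μ/r) = 4.578 km/s.
Vis-viva on the transfer ellipse at r = 17400 km gives v_t = √[μ(2/r − 1/a_t)] = 6.027 km/s.
Δv₁ = |v_t − v_c| = |6.027 − 4.578| = 1.449 km/s.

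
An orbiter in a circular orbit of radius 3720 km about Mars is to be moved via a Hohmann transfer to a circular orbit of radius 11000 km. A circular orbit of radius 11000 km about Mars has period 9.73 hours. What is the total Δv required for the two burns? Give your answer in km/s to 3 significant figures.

Δv = 1.33 km/s

From Kepler's third law T² = 4π²r³/μ at r = 11000 km, T = 9.73 hours = 9.73 × 3600 s = 35028 s: μ = 4π²r³/T² = 42826.0 km³/s².
Semi-major axis of the transfer orbit: a_t = (3720 + 11000)/2 = 7360 km.
At r₁ the circular-orbit speed is v₁ = √(μ/r₁) = 3.393 km/s.
On the transfer ellipse at r₁, v² = μ(2/r − 1/a) gives v_p = √[μ(2/r₁ − 1/a_t)] = 4.148 km/s.
First burn Δv₁ = |v_p − v₁| = 0.7550 km/s.
At r₂, v₂ = √(μ/r₂) = 1.97314 km/s.
Transfer-orbit speed at r₂: v_a = √[μ(2/r₂ − 1/a_t)] = 1.40278 km/s.
Second burn Δv₂ = |v₂ − v_a| = 0.5704 km/s.
Total Δv = Δv₁ + Δv₂ = 1.325 km/s.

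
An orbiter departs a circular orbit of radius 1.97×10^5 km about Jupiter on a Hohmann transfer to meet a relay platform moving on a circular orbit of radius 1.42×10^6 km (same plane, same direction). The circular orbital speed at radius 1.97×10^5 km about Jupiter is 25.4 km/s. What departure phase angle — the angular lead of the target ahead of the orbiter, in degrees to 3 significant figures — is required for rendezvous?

From the circular-orbit relation v² = μ/r at r = 1.97×10^5 km: μ = v²r = (25.4)² × 1.97×10^5 = 1.27097×10^8 km³/s².
Semi-major axis of the transfer orbit: a_t = (1.970×10^5 + 1.420×10^6)/2 = 8.085×10^5 km.
Transfer time t = π√(a_t³/μ) = 2.026×10^5 s.
The target's mean motion on its circular orbit is ω₂ = √(μ/r₂³) = 6.662×10^-6 rad/s.
Angle swept by the target during transfer: ω₂·t = 1.3497 rad = 77.33°.
Arrival is 180° from departure on the ellipse, so φ = 180° − 77.33° = 103°.

φ = 103°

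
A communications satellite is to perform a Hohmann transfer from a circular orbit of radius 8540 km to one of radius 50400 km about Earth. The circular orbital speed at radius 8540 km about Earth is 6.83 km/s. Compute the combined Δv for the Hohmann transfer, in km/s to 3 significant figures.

Δv = 3.40 km/s

From the circular-orbit relation v² = μ/r at r = 8540 km: μ = v²r = (6.83)² × 8540 = 3.98382×10^5 km³/s².
The Hohmann ellipse has a_t = (r₁ + r₂)/2 = 29470 km.
At r₁ the circular-orbit speed is v₁ = √(μ/r₁) = 6.830 km/s.
On the transfer ellipse at r₁, vis-viva gives v_p = √[μ(2/r₁ − 1/a_t)] = 8.932 km/s.
First burn Δv₁ = |v_p − v₁| = 2.102 km/s.
At r₂, v₂ = √(μ/r₂) = 2.811 km/s.
Transfer-orbit speed at r₂: v_a = √[μ(2/r₂ − 1/a_t)] = 1.513 km/s.
Second burn Δv₂ = |v₂ − v_a| = 1.298 km/s.
Total Δv = Δv₁ + Δv₂ = 3.400 km/s.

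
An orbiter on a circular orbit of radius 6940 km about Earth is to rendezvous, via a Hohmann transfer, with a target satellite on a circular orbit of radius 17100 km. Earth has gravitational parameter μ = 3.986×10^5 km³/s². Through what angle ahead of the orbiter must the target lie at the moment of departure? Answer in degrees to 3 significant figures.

φ = 73.9°

Semi-major axis of the transfer orbit: a_t = (6940 + 17100)/2 = 12020 km.
Transfer time t = π√(a_t³/μ) = 6557 s.
The target's mean motion on its circular orbit is ω₂ = √(μ/r₂³) = 2.823×10^-4 rad/s.
Angle swept by the target during transfer: ω₂·t = 1.851 rad = 106.1°.
Arrival is 180° from departure on the ellipse, so φ = 180° − 106.1° = 73.9°.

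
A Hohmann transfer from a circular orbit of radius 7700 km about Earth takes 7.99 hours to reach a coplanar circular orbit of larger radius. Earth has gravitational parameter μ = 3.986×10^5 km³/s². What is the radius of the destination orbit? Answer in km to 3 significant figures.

Transfer time t = 7.99 hours = 28764 s, and t = π√(a_t³/μ).
So a_t = (μ t²/π²)^(1/3) = (3.986×10^5 × (28764)² / π²)^(1/3) = 32209 km.
Since a_t = (r₁ + r₂)/2, r₂ = 2a_t − r₁ = 2×32209 − 7700 = 56718 km.

r₂ = 56700 km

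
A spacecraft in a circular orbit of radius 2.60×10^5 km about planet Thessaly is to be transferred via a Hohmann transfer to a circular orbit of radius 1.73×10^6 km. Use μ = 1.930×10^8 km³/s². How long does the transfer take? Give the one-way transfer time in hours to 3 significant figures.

Semi-major axis of the transfer orbit: a_t = (2.600×10^5 + 1.730×10^6)/2 = 9.950×10^5 km.
Half the transfer-orbit period gives t = π√(a_t³/μ) = 2.244×10^5 s.
Converting: 2.244×10^5 s ÷ 3600 s/hour = 62.3 hours.

t = 62.3 hours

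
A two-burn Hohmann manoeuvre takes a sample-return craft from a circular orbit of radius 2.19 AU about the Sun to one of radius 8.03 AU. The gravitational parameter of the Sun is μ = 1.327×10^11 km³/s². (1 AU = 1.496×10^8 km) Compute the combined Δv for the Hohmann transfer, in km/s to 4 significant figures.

Δv = 8.733 km/s

In km: r₁ = 2.19 × 1.496×10^8 = 3.27624×10^8 km; r₂ = 8.03 × 1.496×10^8 = 1.201288×10^9 km.
Semi-major axis of the transfer orbit: a_t = (3.27624×10^8 + 1.201288×10^9)/2 = 7.64456×10^8 km.
Circular speed at r₁: v₁ = √(μ/r₁) = √(1.327×10^11/3.27624×10^8) = 20.126 km/s.
On the transfer ellipse at r₁, vis-viva equation gives v_p = √[μ(2/r₁ − 1/a_t)] = 25.229 km/s.
First burn Δv₁ = |v_p − v₁| = 5.103 km/s.
Circular speed at r₂: v₂ = √(μ/r₂) = 10.5102 km/s.
Transfer-orbit speed at r₂: v_a = √[μ(2/r₂ − 1/a_t)] = 6.88056 km/s.
Second burn Δv₂ = |v₂ − v_a| = 3.630 km/s.
Δv = Δv₁ + Δv₂ = 5.103 + 3.630 = 8.733 km/s.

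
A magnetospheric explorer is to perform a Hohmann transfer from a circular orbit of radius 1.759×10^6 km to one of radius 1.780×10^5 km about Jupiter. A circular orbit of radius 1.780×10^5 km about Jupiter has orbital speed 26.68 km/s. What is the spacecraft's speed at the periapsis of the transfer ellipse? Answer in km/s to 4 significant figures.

From the circular-orbit relation v² = μ/r at r = 1.780×10^5 km: μ = v²r = (26.68)² × 1.780×10^5 = 1.26704×10^8 km³/s².
Semi-major axis of the transfer orbit: a_t = (1.759×10^6 + 1.780×10^5)/2 = 9.685×10^5 km.
At periapsis, r = 1.780×10^5 km.
Vis-viva: v = √[μ(2/r − 1/a_t)] = √[1.26704×10^8 × (2/1.780×10^5 − 1/9.685×10^5)] = 35.96 km/s.

v = 35.96 km/s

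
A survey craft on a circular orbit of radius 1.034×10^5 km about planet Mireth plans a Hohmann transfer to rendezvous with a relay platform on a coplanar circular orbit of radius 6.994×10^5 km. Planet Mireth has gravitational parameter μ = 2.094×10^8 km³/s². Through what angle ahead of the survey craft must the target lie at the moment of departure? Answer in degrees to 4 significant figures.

φ = 101.7°

Semi-major axis of the transfer orbit: a_t = (1.034×10^5 + 6.994×10^5)/2 = 4.014×10^5 km.
The half-period of the transfer ellipse is t = π√(a_t³/μ) = 55210 s.
Target angular speed ω₂ = √(μ/r₂³) = 2.474×10^-5 rad/s.
Angle swept by the target during transfer: ω₂·t = 1.3659 rad = 78.26°.
Arrival is 180° from departure on the ellipse, so φ = 180° − 78.26° = 101.7°.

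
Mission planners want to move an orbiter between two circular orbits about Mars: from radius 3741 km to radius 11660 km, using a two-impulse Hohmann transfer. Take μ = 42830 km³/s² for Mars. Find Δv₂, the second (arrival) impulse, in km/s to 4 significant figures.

The Hohmann ellipse has a_t = (r₁ + r₂)/2 = 7700.5 km.
On the circular orbit at r = 11660 km, v_c = √(μ/r) = 1.9166 km/s.
Vis-viva on the transfer ellipse at r = 11660 km gives v_t = √[μ(2/r − 1/a_t)] = 1.3359 km/s.
Δv₂ = |v_t − v_c| = |1.3359 − 1.9166| = 0.5807 km/s.

Δv₂ = 0.5807 km/s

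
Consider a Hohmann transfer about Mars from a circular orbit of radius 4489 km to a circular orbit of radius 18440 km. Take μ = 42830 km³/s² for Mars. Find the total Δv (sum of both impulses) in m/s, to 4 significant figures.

Δv = 1399 m/s

Semi-major axis of the transfer orbit: a_t = (4489 + 18440)/2 = 11464.5 km.
At r₁ the circular-orbit speed is v₁ = √(μ/r₁) = 3.08887 km/s.
On the transfer ellipse at r₁, vis-viva equation gives v_p = √[μ(2/r₁ − 1/a_t)] = 3.91744 km/s.
First burn Δv₁ = |v_p − v₁| = 0.8286 km/s.
At r₂, v₂ = √(μ/r₂) = 1.52403 km/s.
Transfer-orbit speed at r₂: v_a = √[μ(2/r₂ − 1/a_t)] = 0.953654 km/s.
Second burn Δv₂ = |v₂ − v_a| = 0.5704 km/s.
Δv = Δv₁ + Δv₂ = 0.8286 + 0.5704 = 1.399 km/s.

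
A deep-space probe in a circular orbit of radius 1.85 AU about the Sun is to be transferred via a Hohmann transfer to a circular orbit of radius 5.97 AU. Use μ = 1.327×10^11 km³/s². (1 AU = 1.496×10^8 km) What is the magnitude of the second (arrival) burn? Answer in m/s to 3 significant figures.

Δv₂ = 3800 m/s

In km: r₁ = 1.85 × 1.496×10^8 = 2.7676×10^8 km; r₂ = 5.97 × 1.496×10^8 = 8.93112×10^8 km.
Semi-major axis of the transfer orbit: a_t = (2.7676×10^8 + 8.93112×10^8)/2 = 5.84936×10^8 km.
Circular speed at r = 8.93112×10^8 km: v_c = √(μ/r) = 12.19 km/s.
Vis-viva on the transfer ellipse at r = 8.93112×10^8 km gives v_t = √[μ(2/r − 1/a_t)] = 8.385 km/s.
Δv₂ = |v_t − v_c| = |8.385 − 12.19| = 3.805 km/s.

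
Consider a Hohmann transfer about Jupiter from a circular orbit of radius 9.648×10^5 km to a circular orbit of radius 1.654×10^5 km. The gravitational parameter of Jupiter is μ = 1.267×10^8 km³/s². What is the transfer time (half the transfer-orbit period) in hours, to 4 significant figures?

t = 32.93 hours

The Hohmann ellipse has a_t = (r₁ + r₂)/2 = 5.651×10^5 km.
Half the transfer-orbit period gives t = π√(a_t³/μ) = 1.1856×10^5 s.
Converting: 1.1856×10^5 s ÷ 3600 s/hour = 32.93 hours.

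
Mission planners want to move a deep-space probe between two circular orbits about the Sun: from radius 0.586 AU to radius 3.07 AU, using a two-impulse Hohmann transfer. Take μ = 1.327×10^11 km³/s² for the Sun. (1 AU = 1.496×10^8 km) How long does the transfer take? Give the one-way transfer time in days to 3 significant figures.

t = 451 days

In km: r₁ = 0.586 × 1.496×10^8 = 8.76656×10^7 km; r₂ = 3.07 × 1.496×10^8 = 4.59272×10^8 km.
Semi-major axis of the transfer orbit: a_t = (8.76656×10^7 + 4.59272×10^8)/2 = 2.734688×10^8 km.
Half the transfer-orbit period gives t = π√(a_t³/μ) = 3.900×10^7 s.
Converting: 3.900×10^7 s ÷ 86400 s/day = 451 days.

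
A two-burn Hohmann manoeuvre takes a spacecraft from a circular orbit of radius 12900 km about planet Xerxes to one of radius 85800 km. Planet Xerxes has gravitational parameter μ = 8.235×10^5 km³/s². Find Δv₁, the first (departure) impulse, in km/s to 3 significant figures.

Transfer-ellipse semi-major axis a_t = (r₁ + r₂)/2 = (12900 + 85800)/2 = 49350 km.
Circular speed at r = 12900 km: v_c = √(μ/r) = 7.9898 km/s.
Transfer-orbit speed at the same r (vis-viva, a = a_t): v_t = √[μ(2/r − 1/a_t)] = 10.535 km/s.
Δv₁ = |v_t − v_c| = |10.535 − 7.9898| = 2.545 km/s.

Δv₁ = 2.55 km/s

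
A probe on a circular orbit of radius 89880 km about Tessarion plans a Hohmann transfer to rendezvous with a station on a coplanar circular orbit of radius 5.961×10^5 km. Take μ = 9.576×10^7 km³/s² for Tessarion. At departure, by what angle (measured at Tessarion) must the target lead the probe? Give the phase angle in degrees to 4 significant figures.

φ = 101.4°

Semi-major axis of the transfer orbit: a_t = (89880 + 5.961×10^5)/2 = 3.4299×10^5 km.
The half-period of the transfer ellipse is t = π√(a_t³/μ) = 64488.2 s.
Target angular speed ω₂ = √(μ/r₂³) = 2.12625×10^-5 rad/s.
Angle swept by the target during transfer: ω₂·t = 1.3712 rad = 78.56°.
The probe traverses 180° on the transfer ellipse, so the target must lead by 180° − 78.56° = 101.4°.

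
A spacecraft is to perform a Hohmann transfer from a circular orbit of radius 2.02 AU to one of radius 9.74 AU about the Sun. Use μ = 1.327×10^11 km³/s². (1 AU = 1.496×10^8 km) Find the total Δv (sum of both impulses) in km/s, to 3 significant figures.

Δv = 9.96 km/s

In km: r₁ = 2.02 × 1.496×10^8 = 3.02192×10^8 km; r₂ = 9.74 × 1.496×10^8 = 1.457104×10^9 km.
Transfer-ellipse semi-major axis a_t = (r₁ + r₂)/2 = (3.02192×10^8 + 1.457104×10^9)/2 = 8.79648×10^8 km.
Circular speed at r₁: v₁ = √(μ/r₁) = √(1.327×10^11/3.02192×10^8) = 20.955 km/s.
Transfer-orbit speed at r₁ (v² = μ(2/r − 1/a)): v_p = √[μ(2/r₁ − 1/a_t)] = 26.970 km/s.
First burn Δv₁ = |v_p − v₁| = 6.015 km/s.
Circular speed at r₂: v₂ = √(μ/r₂) = 9.543 km/s.
Transfer-orbit speed at r₂: v_a = √[μ(2/r₂ − 1/a_t)] = 5.593 km/s.
Second burn Δv₂ = |v₂ − v_a| = 3.950 km/s.
Δv = Δv₁ + Δv₂ = 6.015 + 3.950 = 9.965 km/s.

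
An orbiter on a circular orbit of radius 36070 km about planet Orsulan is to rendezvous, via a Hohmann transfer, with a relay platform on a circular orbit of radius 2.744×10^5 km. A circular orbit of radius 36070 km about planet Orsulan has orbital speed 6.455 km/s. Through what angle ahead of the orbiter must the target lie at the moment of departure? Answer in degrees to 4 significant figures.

From the circular-orbit relation v² = μ/r at r = 36070 km: μ = v²r = (6.455)² × 36070 = 1.50293×10^6 km³/s².
Transfer-ellipse semi-major axis a_t = (r₁ + r₂)/2 = (36070 + 2.744×10^5)/2 = 1.55235×10^5 km.
The half-period of the transfer ellipse is t = π√(a_t³/μ) = 1.56735×10^5 s.
Target angular speed ω₂ = √(μ/r₂³) = 8.52890×10^-6 rad/s.
Angle swept by the target during transfer: ω₂·t = 1.3368 rad = 76.59°.
The orbiter traverses 180° on the transfer ellipse, so the target must lead by 180° − 76.59° = 103.4°.

φ = 103.4°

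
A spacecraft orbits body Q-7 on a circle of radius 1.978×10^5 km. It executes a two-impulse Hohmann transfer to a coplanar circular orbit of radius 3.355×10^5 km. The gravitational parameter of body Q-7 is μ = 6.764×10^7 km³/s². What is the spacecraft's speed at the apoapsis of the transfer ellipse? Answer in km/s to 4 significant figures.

Semi-major axis of the transfer orbit: a_t = (1.978×10^5 + 3.355×10^5)/2 = 2.6665×10^5 km.
The apoapsis of the transfer ellipse is at r = 3.355×10^5 km.
Vis-viva: v = √[μ(2/r − 1/a_t)] = √[6.764×10^7 × (2/3.355×10^5 − 1/2.6665×10^5)] = 12.23 km/s.

v = 12.23 km/s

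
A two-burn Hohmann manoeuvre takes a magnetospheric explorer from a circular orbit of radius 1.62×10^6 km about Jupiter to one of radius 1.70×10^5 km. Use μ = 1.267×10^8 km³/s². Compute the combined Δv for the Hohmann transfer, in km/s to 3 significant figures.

Δv = 14.4 km/s

Transfer-ellipse semi-major axis a_t = (r₁ + r₂)/2 = (1.620×10^6 + 1.700×10^5)/2 = 8.950×10^5 km.
At r₁ the circular-orbit speed is v₁ = √(μ/r₁) = 8.8436 km/s.
On the transfer ellipse at r₁, vis-viva gives v_a = √[μ(2/r₁ − 1/a_t)] = 3.8543 km/s.
First burn Δv₁ = |v_a − v₁| = 4.989 km/s.
Circular speed at r₂: v₂ = √(μ/r₂) = 27.300 km/s.
Transfer-orbit speed at r₂: v_p = √[μ(2/r₂ − 1/a_t)] = 36.729 km/s.
Second burn Δv₂ = |v₂ − v_p| = 9.429 km/s.
Δv = Δv₁ + Δv₂ = 4.989 + 9.429 = 14.42 km/s.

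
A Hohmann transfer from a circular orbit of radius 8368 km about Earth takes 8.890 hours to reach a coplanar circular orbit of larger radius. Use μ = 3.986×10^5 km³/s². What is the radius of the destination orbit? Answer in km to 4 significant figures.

Transfer time t = 8.890 hours = 32004 s, and t = π√(a_t³/μ).
So a_t = (μ t²/π²)^(1/3) = (3.986×10^5 × (32004)² / π²)^(1/3) = 34585 km.
Since a_t = (r₁ + r₂)/2, r₂ = 2a_t − r₁ = 2×34585 − 8368 = 60802 km.

r₂ = 60800 km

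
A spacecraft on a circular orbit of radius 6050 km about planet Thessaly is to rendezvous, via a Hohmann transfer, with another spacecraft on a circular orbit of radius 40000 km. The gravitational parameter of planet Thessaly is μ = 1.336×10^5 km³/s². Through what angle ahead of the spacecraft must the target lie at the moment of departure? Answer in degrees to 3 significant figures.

φ = 101°

The Hohmann ellipse has a_t = (r₁ + r₂)/2 = 23025 km.
The half-period of the transfer ellipse is t = π√(a_t³/μ) = 30030 s.
Target angular speed ω₂ = √(μ/r₂³) = 4.569×10^-5 rad/s.
Angle swept by the target during transfer: ω₂·t = 1.372 rad = 78.61°.
The spacecraft traverses 180° on the transfer ellipse, so the target must lead by 180° − 78.61° = 101°.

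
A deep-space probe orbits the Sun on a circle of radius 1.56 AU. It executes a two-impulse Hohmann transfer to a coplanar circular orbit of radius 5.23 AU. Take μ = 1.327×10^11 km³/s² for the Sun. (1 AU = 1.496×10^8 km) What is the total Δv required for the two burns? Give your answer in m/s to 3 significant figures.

In km: r₁ = 1.56 × 1.496×10^8 = 2.33376×10^8 km; r₂ = 5.23 × 1.496×10^8 = 7.82408×10^8 km.
The Hohmann ellipse has a_t = (r₁ + r₂)/2 = 5.07892×10^8 km.
At r₁ the circular-orbit speed is v₁ = √(μ/r₁) = 23.8456 km/s.
Transfer-orbit speed at r₁ (v² = μ(2/r − 1/a)): v_p = √[μ(2/r₁ − 1/a_t)] = 29.5964 km/s.
First burn Δv₁ = |v_p − v₁| = 5.751 km/s.
Circular speed at r₂: v₂ = √(μ/r₂) = 13.023 km/s.
Transfer-orbit speed at r₂: v_a = √[μ(2/r₂ − 1/a_t)] = 8.8280 km/s.
Second burn Δv₂ = |v₂ − v_a| = 4.195 km/s.
Δv = Δv₁ + Δv₂ = 5.751 + 4.195 = 9.946 km/s.

Δv = 9950 m/s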